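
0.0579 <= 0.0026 False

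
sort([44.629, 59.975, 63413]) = [44.629, 59.975, 63413]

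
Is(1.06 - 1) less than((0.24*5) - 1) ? Yes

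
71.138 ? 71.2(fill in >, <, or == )<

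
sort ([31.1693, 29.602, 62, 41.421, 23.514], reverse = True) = [62, 41.421, 31.1693, 29.602, 23.514]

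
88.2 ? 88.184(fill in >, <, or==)>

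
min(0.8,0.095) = 0.095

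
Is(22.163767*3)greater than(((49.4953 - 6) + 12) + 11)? No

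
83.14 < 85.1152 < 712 True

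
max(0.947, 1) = 1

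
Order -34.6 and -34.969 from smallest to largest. -34.969, -34.6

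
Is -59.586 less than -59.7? No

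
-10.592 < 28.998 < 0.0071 False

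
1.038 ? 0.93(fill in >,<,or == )>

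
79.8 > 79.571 True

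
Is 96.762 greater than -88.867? Yes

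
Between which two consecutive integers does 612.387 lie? 612 and 613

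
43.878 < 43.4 False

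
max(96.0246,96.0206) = 96.0246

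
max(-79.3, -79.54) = -79.3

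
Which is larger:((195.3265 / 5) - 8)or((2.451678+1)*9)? ((195.3265 / 5) - 8)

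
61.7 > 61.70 False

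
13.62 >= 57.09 False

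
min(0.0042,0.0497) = 0.0042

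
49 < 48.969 False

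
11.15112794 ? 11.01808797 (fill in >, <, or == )>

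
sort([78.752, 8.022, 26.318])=[8.022, 26.318, 78.752]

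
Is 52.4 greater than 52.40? No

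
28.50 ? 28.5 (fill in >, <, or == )==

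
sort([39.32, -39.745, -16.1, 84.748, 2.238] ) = [-39.745, -16.1, 2.238, 39.32, 84.748]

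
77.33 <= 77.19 False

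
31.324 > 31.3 True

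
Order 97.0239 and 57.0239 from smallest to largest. 57.0239, 97.0239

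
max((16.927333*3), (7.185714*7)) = 50.781999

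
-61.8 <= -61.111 True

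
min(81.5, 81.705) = 81.5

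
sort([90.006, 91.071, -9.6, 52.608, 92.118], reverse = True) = [92.118, 91.071, 90.006, 52.608, -9.6]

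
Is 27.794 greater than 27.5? Yes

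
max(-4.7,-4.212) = -4.212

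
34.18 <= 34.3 True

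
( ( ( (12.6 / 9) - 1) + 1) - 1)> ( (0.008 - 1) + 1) True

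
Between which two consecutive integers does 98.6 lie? 98 and 99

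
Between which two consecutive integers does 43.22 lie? 43 and 44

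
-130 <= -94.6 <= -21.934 True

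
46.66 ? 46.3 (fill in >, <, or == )>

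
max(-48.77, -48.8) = -48.77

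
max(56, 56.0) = 56.0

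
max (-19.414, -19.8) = -19.414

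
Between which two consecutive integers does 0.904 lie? 0 and 1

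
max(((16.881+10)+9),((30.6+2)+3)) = 35.881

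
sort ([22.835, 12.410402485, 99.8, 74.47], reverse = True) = [99.8, 74.47, 22.835, 12.410402485]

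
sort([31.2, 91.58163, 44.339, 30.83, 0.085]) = [0.085, 30.83, 31.2, 44.339, 91.58163]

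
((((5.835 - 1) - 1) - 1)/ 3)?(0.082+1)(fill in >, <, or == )<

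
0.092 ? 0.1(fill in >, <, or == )<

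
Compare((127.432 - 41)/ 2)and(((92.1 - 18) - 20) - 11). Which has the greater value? ((127.432 - 41)/ 2)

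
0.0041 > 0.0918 False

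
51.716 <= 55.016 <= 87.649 True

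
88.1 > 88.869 False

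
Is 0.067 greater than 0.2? No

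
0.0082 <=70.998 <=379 True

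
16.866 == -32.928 False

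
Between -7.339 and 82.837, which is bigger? 82.837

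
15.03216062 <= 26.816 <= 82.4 True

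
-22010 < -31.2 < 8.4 True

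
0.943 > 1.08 False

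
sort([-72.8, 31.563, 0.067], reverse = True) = [31.563, 0.067, -72.8]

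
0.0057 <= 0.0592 True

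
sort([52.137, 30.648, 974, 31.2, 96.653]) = [30.648, 31.2, 52.137, 96.653, 974]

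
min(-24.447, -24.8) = -24.8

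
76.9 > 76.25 True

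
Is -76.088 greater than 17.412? No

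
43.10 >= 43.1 True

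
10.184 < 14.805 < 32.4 True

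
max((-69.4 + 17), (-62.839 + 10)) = -52.4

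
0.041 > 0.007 True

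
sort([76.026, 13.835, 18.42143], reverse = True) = [76.026, 18.42143, 13.835]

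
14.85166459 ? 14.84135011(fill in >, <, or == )>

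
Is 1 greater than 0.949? Yes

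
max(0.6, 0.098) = 0.6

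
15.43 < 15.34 False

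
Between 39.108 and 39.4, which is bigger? 39.4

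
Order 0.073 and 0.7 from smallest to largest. 0.073, 0.7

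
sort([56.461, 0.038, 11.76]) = [0.038, 11.76, 56.461]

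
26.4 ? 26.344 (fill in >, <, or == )>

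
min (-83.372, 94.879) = -83.372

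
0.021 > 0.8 False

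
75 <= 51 False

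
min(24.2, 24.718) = 24.2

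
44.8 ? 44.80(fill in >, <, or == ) ==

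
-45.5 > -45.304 False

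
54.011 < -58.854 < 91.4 False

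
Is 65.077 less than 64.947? No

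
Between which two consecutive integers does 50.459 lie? 50 and 51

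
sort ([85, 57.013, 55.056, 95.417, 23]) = [23, 55.056, 57.013, 85, 95.417]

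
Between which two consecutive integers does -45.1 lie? -46 and -45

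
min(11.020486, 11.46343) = 11.020486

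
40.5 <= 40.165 False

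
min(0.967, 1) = 0.967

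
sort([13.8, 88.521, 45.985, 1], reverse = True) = [88.521, 45.985, 13.8, 1]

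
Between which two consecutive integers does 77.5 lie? 77 and 78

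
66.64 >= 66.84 False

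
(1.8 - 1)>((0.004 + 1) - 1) True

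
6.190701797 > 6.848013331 False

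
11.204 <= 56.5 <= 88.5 True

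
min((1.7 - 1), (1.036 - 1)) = 0.036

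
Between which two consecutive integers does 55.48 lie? 55 and 56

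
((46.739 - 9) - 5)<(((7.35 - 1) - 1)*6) False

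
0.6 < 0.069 False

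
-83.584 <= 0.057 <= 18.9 True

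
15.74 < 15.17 False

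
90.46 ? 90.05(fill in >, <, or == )>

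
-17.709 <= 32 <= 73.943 True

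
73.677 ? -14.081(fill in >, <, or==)>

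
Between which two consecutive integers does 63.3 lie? 63 and 64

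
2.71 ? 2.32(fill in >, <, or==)>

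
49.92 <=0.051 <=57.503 False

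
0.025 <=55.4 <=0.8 False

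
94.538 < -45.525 False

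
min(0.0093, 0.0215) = 0.0093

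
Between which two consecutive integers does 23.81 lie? 23 and 24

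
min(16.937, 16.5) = 16.5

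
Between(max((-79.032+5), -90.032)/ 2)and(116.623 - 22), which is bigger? (116.623 - 22)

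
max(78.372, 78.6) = 78.6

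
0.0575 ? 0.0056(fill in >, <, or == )>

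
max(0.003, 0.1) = 0.1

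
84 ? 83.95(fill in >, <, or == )>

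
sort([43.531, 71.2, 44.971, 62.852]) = [43.531, 44.971, 62.852, 71.2]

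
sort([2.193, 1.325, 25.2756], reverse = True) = [25.2756, 2.193, 1.325]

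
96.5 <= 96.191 False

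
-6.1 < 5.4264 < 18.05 True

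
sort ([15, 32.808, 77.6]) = [15, 32.808, 77.6]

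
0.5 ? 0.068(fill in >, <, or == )>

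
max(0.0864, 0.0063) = 0.0864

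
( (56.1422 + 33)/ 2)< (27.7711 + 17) True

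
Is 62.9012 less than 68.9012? Yes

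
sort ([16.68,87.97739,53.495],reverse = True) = [87.97739,53.495,16.68]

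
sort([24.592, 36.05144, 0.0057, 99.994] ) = [0.0057, 24.592, 36.05144, 99.994]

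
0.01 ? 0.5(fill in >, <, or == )<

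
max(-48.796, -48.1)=-48.1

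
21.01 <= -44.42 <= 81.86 False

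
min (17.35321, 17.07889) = 17.07889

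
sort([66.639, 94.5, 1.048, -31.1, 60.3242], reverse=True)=[94.5, 66.639, 60.3242, 1.048, -31.1]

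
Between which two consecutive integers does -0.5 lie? -1 and 0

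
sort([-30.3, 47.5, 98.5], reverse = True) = [98.5, 47.5, -30.3]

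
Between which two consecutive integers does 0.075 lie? 0 and 1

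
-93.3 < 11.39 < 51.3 True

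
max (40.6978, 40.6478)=40.6978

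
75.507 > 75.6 False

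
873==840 False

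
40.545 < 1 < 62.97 False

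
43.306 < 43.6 True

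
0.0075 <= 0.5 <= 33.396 True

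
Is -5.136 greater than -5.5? Yes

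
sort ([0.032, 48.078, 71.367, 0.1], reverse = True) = [71.367, 48.078, 0.1, 0.032]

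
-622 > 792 False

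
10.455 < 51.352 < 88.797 True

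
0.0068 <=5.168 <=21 True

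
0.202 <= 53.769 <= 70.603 True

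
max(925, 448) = 925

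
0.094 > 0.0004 True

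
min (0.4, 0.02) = 0.02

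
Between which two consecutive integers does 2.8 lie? 2 and 3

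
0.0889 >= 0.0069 True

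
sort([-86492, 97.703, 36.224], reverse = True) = [97.703, 36.224, -86492]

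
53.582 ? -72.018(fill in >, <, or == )>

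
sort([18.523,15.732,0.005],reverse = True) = [18.523,15.732,0.005]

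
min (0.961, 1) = 0.961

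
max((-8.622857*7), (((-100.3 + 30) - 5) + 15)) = -60.3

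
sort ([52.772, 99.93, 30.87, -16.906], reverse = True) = [99.93, 52.772, 30.87, -16.906]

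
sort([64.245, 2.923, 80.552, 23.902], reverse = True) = [80.552, 64.245, 23.902, 2.923]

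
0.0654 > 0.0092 True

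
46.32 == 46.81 False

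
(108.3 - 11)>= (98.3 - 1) True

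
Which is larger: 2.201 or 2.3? 2.3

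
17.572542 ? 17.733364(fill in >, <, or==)<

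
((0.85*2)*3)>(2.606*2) False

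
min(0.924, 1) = 0.924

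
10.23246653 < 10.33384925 True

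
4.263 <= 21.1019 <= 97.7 True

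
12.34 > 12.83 False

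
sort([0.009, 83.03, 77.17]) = [0.009, 77.17, 83.03]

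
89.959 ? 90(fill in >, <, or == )<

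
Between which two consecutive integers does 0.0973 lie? 0 and 1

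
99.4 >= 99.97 False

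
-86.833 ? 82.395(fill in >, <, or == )<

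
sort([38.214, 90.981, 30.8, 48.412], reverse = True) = [90.981, 48.412, 38.214, 30.8]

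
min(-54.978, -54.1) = -54.978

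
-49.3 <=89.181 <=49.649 False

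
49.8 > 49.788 True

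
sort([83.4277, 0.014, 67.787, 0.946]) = [0.014, 0.946, 67.787, 83.4277]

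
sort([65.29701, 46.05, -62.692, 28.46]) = [-62.692, 28.46, 46.05, 65.29701]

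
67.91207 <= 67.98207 True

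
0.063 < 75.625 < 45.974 False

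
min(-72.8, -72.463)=-72.8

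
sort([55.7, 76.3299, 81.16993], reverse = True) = [81.16993, 76.3299, 55.7]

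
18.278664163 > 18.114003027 True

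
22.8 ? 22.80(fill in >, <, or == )==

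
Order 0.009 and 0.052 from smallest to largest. 0.009, 0.052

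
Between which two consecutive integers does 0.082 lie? 0 and 1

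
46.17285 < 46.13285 False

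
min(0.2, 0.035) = 0.035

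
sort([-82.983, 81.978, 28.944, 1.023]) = [-82.983, 1.023, 28.944, 81.978]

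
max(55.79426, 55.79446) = 55.79446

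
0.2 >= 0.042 True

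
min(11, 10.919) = 10.919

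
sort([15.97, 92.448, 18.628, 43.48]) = [15.97, 18.628, 43.48, 92.448]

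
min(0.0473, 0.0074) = 0.0074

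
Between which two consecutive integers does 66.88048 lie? 66 and 67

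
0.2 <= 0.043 False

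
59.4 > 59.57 False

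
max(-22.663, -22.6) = -22.6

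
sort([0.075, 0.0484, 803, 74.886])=[0.0484, 0.075, 74.886, 803]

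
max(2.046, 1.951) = 2.046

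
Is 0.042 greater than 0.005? Yes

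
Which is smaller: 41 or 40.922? 40.922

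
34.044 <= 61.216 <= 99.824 True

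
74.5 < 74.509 True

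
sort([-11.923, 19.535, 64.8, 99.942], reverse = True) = [99.942, 64.8, 19.535, -11.923]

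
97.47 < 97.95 True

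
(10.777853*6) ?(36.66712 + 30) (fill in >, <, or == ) <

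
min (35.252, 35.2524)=35.252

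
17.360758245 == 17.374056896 False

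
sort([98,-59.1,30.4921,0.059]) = [-59.1,0.059,30.4921,98]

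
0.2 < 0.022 False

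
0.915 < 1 True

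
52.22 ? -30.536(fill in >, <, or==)>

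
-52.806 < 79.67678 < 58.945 False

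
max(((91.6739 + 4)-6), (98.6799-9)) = 89.6799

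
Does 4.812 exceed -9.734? Yes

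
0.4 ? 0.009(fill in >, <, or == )>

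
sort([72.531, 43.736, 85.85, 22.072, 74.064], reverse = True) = [85.85, 74.064, 72.531, 43.736, 22.072]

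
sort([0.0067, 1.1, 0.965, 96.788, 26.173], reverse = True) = [96.788, 26.173, 1.1, 0.965, 0.0067]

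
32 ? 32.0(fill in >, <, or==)==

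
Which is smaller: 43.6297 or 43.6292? 43.6292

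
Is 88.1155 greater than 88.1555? No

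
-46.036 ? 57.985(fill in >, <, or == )<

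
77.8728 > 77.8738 False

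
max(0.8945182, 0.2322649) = 0.8945182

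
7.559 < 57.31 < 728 True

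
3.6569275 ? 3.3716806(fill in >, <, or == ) >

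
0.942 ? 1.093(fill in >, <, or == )<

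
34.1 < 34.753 True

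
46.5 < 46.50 False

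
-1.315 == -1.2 False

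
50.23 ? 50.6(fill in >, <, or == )<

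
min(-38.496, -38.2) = -38.496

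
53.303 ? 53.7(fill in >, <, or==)<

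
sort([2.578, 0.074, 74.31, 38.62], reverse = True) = [74.31, 38.62, 2.578, 0.074]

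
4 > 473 False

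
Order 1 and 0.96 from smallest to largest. 0.96, 1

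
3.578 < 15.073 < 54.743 True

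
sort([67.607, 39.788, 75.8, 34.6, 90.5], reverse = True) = [90.5, 75.8, 67.607, 39.788, 34.6]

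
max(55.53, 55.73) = 55.73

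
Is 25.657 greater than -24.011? Yes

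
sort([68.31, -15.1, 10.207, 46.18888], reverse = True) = [68.31, 46.18888, 10.207, -15.1]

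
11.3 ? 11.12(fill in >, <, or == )>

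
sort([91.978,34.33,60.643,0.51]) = [0.51,34.33,60.643,91.978]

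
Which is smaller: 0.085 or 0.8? 0.085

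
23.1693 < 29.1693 True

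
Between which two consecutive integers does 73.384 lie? 73 and 74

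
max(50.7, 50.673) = 50.7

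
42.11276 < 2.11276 False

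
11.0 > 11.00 False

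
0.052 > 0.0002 True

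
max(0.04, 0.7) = 0.7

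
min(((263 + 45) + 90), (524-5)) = 398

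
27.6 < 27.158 False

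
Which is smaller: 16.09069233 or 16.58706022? 16.09069233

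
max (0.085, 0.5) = 0.5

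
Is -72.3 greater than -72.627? Yes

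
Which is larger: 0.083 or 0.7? 0.7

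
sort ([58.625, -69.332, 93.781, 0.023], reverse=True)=[93.781, 58.625, 0.023, -69.332]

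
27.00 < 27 False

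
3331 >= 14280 False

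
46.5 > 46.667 False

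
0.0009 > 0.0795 False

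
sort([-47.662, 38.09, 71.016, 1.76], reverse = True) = [71.016, 38.09, 1.76, -47.662]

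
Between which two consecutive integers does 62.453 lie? 62 and 63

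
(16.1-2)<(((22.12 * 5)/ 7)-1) True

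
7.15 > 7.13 True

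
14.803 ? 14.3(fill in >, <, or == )>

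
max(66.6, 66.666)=66.666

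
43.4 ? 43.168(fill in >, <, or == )>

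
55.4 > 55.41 False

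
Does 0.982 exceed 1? No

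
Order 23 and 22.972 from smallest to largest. 22.972, 23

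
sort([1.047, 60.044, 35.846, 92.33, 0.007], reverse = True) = [92.33, 60.044, 35.846, 1.047, 0.007]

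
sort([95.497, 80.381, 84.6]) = [80.381, 84.6, 95.497]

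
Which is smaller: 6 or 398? 6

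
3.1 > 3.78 False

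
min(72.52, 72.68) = 72.52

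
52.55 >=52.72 False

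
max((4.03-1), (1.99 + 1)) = 3.03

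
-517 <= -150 True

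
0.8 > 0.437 True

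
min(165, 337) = 165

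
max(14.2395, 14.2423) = 14.2423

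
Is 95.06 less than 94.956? No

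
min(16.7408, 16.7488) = 16.7408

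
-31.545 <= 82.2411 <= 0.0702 False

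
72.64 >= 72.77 False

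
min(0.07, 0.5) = 0.07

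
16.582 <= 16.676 True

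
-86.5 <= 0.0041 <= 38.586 True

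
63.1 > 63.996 False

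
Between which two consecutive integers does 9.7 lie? 9 and 10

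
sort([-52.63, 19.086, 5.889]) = [-52.63, 5.889, 19.086]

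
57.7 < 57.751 True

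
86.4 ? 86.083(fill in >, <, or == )>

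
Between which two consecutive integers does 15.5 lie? 15 and 16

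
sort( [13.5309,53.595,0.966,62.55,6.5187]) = [0.966,6.5187,13.5309,53.595,62.55]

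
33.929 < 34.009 True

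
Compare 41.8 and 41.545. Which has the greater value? 41.8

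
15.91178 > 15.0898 True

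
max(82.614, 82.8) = 82.8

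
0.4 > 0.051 True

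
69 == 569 False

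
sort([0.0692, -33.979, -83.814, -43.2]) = [-83.814, -43.2, -33.979, 0.0692]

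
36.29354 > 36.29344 True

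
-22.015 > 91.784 False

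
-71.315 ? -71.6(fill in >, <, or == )>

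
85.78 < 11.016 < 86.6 False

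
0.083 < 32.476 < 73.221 True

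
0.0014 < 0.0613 True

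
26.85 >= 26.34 True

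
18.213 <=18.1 False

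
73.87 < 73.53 False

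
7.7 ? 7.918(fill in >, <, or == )<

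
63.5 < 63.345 False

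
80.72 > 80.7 True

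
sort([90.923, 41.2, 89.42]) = [41.2, 89.42, 90.923]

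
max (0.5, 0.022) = 0.5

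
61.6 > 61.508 True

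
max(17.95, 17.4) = 17.95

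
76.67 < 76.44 False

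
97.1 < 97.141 True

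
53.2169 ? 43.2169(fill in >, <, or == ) >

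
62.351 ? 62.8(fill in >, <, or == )<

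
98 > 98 False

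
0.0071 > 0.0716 False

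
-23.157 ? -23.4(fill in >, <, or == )>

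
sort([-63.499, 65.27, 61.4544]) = [-63.499, 61.4544, 65.27]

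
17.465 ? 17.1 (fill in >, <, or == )>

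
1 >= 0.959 True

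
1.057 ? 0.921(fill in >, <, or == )>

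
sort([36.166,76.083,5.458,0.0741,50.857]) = [0.0741,5.458,36.166,50.857,76.083]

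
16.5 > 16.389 True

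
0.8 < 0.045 False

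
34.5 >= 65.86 False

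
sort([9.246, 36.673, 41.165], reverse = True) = [41.165, 36.673, 9.246]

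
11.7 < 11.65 False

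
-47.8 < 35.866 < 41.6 True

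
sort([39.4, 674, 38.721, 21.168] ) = [21.168, 38.721, 39.4, 674]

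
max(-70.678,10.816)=10.816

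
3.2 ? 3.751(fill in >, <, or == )<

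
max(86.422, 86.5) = 86.5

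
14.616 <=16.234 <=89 True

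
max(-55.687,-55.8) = -55.687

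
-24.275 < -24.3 False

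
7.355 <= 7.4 True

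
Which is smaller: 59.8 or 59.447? 59.447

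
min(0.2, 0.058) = 0.058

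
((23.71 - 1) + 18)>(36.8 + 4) False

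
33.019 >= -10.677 True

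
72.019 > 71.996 True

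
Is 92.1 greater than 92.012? Yes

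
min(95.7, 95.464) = 95.464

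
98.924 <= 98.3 False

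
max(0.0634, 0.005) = 0.0634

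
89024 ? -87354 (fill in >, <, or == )>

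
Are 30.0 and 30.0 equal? Yes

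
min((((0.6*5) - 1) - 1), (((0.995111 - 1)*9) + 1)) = 0.955999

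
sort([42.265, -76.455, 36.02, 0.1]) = [-76.455, 0.1, 36.02, 42.265]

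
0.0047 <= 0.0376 True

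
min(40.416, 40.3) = 40.3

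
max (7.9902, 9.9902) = 9.9902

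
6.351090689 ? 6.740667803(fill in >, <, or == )<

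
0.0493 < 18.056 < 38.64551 True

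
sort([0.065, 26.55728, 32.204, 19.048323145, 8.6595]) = [0.065, 8.6595, 19.048323145, 26.55728, 32.204]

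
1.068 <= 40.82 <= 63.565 True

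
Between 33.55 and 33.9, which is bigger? 33.9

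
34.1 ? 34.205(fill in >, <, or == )<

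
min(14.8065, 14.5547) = 14.5547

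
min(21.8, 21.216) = 21.216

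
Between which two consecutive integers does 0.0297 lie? 0 and 1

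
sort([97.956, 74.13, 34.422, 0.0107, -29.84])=[-29.84, 0.0107, 34.422, 74.13, 97.956]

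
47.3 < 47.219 False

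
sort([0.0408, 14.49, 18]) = [0.0408, 14.49, 18]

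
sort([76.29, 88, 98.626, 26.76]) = [26.76, 76.29, 88, 98.626]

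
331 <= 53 False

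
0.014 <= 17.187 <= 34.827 True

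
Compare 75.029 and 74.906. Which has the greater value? 75.029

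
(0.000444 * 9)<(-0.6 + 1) True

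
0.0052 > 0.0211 False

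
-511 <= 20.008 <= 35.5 True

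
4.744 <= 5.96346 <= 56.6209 True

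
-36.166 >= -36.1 False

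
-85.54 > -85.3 False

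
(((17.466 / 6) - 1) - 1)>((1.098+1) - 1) False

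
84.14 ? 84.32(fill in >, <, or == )<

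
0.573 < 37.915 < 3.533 False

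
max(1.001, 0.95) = 1.001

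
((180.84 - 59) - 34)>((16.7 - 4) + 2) True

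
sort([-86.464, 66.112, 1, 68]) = [-86.464, 1, 66.112, 68]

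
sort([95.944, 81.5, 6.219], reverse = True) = [95.944, 81.5, 6.219]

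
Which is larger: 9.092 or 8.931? 9.092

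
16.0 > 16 False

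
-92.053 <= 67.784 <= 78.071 True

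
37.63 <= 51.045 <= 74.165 True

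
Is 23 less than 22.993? No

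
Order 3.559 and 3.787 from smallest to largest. 3.559, 3.787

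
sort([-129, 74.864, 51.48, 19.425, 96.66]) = [-129, 19.425, 51.48, 74.864, 96.66]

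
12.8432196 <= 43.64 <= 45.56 True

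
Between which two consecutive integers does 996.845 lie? 996 and 997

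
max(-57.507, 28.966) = 28.966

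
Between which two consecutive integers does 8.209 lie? 8 and 9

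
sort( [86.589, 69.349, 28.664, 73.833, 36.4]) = [28.664, 36.4, 69.349, 73.833, 86.589]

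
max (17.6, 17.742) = 17.742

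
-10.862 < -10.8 True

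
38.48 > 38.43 True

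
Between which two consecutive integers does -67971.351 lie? -67972 and -67971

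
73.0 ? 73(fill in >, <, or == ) ==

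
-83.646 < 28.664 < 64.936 True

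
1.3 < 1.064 False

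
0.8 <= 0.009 False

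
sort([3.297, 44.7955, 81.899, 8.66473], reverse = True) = [81.899, 44.7955, 8.66473, 3.297]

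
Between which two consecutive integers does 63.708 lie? 63 and 64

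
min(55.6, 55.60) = 55.6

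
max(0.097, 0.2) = 0.2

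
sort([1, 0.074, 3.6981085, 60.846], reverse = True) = [60.846, 3.6981085, 1, 0.074]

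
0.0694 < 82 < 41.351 False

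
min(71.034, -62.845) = -62.845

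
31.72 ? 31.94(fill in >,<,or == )<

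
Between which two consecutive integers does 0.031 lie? 0 and 1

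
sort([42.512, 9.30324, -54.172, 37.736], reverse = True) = [42.512, 37.736, 9.30324, -54.172]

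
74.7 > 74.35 True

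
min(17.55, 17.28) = 17.28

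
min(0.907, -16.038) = -16.038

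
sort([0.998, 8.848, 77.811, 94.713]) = [0.998, 8.848, 77.811, 94.713]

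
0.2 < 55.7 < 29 False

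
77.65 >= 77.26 True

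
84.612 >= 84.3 True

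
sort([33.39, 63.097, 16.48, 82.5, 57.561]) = [16.48, 33.39, 57.561, 63.097, 82.5]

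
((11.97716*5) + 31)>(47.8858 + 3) True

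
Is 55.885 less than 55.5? No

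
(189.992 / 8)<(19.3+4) False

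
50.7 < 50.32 False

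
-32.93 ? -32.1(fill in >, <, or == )<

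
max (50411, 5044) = 50411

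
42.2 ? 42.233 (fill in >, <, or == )<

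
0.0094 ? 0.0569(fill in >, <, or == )<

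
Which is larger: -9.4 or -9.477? -9.4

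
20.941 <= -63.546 False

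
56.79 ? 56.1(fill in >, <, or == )>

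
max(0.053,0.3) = 0.3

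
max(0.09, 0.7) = 0.7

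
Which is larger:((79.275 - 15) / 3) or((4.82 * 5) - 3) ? ((79.275 - 15) / 3)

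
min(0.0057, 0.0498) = 0.0057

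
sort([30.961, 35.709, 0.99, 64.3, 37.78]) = [0.99, 30.961, 35.709, 37.78, 64.3]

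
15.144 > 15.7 False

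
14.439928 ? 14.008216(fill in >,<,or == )>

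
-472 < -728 False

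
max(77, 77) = 77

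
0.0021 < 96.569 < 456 True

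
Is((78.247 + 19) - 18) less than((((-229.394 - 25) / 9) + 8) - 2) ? No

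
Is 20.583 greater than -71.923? Yes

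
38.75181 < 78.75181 True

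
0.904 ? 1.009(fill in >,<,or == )<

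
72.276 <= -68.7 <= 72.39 False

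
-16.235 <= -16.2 True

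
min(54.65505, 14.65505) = 14.65505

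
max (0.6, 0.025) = 0.6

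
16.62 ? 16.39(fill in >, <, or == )>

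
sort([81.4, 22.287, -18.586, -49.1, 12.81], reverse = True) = [81.4, 22.287, 12.81, -18.586, -49.1]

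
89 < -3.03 False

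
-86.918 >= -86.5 False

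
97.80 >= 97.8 True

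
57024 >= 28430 True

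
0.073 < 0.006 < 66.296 False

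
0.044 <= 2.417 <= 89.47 True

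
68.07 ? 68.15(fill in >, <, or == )<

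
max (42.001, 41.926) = 42.001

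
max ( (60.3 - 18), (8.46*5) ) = 42.3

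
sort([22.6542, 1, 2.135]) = [1, 2.135, 22.6542]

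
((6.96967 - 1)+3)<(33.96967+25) True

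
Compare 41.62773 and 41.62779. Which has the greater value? 41.62779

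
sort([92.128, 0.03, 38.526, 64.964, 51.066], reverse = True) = [92.128, 64.964, 51.066, 38.526, 0.03]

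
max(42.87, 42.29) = 42.87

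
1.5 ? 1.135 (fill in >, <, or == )>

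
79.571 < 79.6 True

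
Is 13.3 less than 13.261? No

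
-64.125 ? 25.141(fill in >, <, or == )<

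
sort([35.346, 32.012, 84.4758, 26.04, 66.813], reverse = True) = [84.4758, 66.813, 35.346, 32.012, 26.04]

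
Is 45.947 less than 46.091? Yes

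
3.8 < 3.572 False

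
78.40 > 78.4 False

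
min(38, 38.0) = 38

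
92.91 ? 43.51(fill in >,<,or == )>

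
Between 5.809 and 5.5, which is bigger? 5.809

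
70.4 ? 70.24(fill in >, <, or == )>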